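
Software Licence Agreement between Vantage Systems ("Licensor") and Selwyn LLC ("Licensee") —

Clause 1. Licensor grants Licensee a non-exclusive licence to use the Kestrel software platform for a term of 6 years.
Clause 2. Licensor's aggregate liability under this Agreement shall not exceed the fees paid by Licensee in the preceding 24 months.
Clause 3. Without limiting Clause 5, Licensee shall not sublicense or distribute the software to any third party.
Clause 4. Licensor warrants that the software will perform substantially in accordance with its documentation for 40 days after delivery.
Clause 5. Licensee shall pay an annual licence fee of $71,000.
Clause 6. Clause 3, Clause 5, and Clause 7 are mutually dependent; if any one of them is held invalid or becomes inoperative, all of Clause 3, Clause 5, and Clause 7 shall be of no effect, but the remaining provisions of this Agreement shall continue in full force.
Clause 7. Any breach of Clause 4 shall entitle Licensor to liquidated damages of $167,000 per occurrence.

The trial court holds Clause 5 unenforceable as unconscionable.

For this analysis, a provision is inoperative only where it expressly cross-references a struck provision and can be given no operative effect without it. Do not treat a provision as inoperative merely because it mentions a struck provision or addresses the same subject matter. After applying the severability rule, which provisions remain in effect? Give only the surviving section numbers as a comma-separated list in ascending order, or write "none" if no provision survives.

1, 2, 4, 6

Clause 5 is struck. No other provision's operative terms depend on Clause 5. Clause 6 declares Clause 3, Clause 5, and Clause 7 mutually dependent; since one of them has fallen, all of them are of no effect. That brings down Clause 3 and Clause 7 as well. The remainder continues in force under Clause 6. That leaves Clause 1, Clause 2, Clause 4, and Clause 6 in effect.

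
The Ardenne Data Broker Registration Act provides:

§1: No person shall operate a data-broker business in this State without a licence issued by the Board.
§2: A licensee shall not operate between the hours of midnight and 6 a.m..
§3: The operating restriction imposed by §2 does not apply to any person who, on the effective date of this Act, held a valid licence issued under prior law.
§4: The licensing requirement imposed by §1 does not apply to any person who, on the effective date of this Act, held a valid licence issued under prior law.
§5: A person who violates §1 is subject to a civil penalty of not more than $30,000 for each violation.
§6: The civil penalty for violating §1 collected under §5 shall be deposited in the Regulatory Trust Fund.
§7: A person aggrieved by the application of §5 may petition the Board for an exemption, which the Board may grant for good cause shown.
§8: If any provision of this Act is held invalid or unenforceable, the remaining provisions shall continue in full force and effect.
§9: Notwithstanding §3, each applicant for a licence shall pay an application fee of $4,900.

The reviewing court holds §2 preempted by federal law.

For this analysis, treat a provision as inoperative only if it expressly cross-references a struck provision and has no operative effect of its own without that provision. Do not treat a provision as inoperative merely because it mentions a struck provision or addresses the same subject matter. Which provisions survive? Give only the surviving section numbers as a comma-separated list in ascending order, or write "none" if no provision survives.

§2 is struck. The only function of §3 is the grandfather exemption from §2, so it cannot stand once §2 is removed. §9 mentions §3 but its own obligation stands independently of §3, so §9 is not affected. Under the severability clause in §8, the remaining provisions continue in force. The provisions still in force are §1, §4, §5, §6, §7, §8, and §9.

1, 4, 5, 6, 7, 8, 9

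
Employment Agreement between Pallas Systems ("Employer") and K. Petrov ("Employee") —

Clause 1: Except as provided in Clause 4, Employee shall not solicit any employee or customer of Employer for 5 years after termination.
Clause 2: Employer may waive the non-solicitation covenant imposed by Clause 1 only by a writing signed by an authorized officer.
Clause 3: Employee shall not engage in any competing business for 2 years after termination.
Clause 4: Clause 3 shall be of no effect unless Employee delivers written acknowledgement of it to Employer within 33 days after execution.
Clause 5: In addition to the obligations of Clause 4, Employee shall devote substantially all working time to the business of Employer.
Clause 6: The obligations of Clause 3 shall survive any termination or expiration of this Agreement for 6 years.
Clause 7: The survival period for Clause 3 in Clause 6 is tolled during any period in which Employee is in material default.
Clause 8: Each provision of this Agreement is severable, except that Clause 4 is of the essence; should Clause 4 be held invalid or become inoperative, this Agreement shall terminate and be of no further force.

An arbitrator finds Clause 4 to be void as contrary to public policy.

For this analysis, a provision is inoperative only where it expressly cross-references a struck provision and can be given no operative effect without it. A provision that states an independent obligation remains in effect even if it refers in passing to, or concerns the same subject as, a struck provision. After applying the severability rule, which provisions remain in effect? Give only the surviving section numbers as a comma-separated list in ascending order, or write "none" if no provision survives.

none

Clause 4 is struck. Nothing else in the Agreement is defined by reference to Clause 4. Clause 8 makes Clause 4 an essential term, and Clause 4 is the provision held invalid; under Clause 8, the entire Agreement is therefore void. No provision of the Agreement survives.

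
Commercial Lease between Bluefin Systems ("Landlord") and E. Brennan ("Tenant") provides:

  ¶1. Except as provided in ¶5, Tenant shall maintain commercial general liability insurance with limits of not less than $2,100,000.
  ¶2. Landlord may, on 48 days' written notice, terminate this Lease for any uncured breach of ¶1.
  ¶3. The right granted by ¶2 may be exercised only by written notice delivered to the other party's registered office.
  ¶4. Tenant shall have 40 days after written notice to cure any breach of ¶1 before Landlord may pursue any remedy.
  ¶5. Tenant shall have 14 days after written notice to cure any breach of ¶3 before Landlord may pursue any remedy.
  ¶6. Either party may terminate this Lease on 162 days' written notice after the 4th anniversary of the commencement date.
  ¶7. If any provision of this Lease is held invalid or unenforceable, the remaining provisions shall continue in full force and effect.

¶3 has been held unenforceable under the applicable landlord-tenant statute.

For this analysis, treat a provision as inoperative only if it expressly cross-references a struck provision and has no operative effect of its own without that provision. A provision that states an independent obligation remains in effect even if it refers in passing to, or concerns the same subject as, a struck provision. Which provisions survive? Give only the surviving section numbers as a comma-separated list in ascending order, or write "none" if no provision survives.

¶3 is struck. ¶5 merely fixes the cure period for breach of ¶3; with ¶3 gone it has nothing to operate on and falls away. ¶1 mentions ¶5 but its own obligation stands independently of ¶5, so ¶1 is not affected. ¶7 is a severability clause and preserves every provision that can still be given independent effect. That leaves ¶1, ¶2, ¶4, ¶6, and ¶7 in effect.

1, 2, 4, 6, 7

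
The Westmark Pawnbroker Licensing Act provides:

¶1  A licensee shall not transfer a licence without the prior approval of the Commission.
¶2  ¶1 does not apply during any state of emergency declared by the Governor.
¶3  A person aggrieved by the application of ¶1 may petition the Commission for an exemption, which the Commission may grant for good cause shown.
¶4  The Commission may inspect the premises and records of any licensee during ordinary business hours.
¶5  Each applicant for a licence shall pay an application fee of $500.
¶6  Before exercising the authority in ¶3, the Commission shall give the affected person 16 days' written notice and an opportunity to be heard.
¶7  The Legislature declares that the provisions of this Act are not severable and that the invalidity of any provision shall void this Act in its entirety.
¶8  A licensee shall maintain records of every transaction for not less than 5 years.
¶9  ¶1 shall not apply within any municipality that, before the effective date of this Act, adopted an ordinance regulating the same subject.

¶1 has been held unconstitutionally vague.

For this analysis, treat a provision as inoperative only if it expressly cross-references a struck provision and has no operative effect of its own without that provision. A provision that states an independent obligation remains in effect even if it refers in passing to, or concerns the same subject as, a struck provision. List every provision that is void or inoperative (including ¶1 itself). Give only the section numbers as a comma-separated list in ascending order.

1, 2, 3, 4, 5, 6, 7, 8, 9

¶1 is struck. ¶2 merely fixes the emergency suspension of ¶1; with ¶1 gone it has nothing to operate on and falls away. ¶3 has no operative effect of its own apart from ¶1 and is therefore inoperative. ¶9 merely fixes the local-preemption carve-out from ¶1; with ¶1 gone it has nothing to operate on and falls away. ¶6 has no operative effect of its own apart from ¶3 and is therefore inoperative. ¶7 provides that the Act is not severable, so the invalidity of any one provision voids the entire Act. No provision of the Act survives.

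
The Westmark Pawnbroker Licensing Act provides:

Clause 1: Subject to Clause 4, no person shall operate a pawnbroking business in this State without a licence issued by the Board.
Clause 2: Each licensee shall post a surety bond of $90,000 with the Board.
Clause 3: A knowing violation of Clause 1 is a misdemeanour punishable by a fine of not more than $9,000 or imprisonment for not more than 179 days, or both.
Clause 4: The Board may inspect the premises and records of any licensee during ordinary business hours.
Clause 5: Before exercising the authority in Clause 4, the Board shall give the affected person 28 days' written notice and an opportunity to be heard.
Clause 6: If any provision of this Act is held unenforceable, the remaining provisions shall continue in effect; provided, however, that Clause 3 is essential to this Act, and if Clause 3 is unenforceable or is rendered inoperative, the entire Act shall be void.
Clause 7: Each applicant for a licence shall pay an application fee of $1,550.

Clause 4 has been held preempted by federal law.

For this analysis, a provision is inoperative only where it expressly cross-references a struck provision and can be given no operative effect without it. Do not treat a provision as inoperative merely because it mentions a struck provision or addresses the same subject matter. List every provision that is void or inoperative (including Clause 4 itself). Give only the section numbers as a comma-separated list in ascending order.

Clause 4 is struck. Clause 5 merely fixes the notice-and-hearing requirement for Clause 4; with Clause 4 gone it has nothing to operate on and falls away. Clause 1 mentions Clause 4 but its own obligation stands independently of Clause 4, so Clause 1 is not affected. Clause 6 makes Clause 3 an essential term, but Clause 3 is unaffected, so the severability proviso in Clause 6 preserves the remaining provisions. The provisions still in force are Clause 1, Clause 2, Clause 3, Clause 6, and Clause 7.

4, 5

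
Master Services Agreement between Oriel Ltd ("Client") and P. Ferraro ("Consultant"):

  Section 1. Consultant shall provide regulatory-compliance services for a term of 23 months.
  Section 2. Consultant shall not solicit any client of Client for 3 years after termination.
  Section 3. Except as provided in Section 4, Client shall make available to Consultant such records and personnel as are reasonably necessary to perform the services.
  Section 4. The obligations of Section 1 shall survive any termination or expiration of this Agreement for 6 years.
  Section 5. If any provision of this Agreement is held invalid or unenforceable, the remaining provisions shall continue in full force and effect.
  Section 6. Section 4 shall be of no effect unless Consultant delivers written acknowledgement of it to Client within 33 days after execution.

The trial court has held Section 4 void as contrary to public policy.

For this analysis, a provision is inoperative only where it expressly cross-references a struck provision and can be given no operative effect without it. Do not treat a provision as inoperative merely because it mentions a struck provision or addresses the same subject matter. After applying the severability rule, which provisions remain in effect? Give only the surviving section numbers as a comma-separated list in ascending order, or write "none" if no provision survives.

Section 4 is struck. The only function of Section 6 is the acknowledgement condition for Section 4, so it cannot stand once Section 4 is removed. Section 3 mentions Section 4 but its own obligation stands independently of Section 4, so Section 3 is not affected. Under the severability clause in Section 5, the remaining provisions continue in force. That leaves Section 1, Section 2, Section 3, and Section 5 in effect.

1, 2, 3, 5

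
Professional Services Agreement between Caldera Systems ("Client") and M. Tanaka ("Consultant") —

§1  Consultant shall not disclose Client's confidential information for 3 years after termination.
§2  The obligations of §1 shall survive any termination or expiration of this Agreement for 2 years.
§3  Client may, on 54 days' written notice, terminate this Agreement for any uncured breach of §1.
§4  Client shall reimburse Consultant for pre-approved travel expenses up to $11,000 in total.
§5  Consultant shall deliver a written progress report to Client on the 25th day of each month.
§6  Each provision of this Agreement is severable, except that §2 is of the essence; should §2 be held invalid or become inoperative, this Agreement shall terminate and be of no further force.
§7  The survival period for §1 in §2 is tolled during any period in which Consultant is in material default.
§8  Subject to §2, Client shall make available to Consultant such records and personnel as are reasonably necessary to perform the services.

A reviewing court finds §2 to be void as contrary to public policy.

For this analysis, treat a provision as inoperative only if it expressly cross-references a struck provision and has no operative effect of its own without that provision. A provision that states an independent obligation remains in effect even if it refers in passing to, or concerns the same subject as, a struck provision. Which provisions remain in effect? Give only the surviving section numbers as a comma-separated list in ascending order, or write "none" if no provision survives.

none

§2 is struck. §7 does nothing except set the tolling of the survival period for §1 by reference to §2; with §2 gone it has no independent effect and is inoperative. §6 makes §2 an essential term, and §2 is the provision held invalid; under §6, the entire Agreement is therefore void. No provision of the Agreement survives.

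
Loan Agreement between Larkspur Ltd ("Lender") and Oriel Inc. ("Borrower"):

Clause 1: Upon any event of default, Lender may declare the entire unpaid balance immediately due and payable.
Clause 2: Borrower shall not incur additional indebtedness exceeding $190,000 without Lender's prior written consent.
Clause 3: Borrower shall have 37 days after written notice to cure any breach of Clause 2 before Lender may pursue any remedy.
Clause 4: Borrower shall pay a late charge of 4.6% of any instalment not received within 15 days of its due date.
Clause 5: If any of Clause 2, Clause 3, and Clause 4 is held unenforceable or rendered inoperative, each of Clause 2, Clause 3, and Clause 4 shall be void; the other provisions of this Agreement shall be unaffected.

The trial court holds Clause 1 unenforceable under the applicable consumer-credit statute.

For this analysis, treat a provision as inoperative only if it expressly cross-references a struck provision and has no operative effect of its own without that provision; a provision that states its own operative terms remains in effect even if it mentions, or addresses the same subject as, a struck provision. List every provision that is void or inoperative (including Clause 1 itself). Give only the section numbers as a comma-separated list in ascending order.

Clause 1 is struck. No other provision's operative terms depend on Clause 1. Clause 5 ties Clause 2, Clause 3, and Clause 4 together, but none of those is affected here; the remaining provisions continue in force under Clause 5. The provisions still in force are Clause 2, Clause 3, Clause 4, and Clause 5.

1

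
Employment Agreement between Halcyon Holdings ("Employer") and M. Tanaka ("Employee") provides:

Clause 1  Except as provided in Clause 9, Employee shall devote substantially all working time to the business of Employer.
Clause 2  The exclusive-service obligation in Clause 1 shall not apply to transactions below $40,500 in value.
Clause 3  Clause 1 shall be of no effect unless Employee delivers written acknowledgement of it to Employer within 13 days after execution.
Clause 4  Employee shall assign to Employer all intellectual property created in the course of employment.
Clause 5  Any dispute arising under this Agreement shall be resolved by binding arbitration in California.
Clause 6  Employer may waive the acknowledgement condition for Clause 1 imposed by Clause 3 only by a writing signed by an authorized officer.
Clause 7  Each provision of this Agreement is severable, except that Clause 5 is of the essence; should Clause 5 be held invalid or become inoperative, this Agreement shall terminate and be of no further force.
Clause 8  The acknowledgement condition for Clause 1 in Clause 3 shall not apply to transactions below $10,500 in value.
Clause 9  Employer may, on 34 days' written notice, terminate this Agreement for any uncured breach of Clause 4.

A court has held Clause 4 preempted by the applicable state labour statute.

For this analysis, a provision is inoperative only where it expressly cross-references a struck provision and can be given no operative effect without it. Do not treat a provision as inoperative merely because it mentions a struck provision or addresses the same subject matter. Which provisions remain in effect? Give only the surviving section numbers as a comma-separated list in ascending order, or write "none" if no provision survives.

1, 2, 3, 5, 6, 7, 8

Clause 4 is struck. Clause 9 merely fixes the termination right for breach of Clause 4; with Clause 4 gone it has nothing to operate on and falls away. Although Clause 1 refers to Clause 9, its operative terms do not depend on Clause 9, so it remains in effect. Clause 7 makes Clause 5 an essential term, but Clause 5 is unaffected, so the severability proviso in Clause 7 preserves the remaining provisions. The provisions still in force are Clause 1, Clause 2, Clause 3, Clause 5, Clause 6, Clause 7, and Clause 8.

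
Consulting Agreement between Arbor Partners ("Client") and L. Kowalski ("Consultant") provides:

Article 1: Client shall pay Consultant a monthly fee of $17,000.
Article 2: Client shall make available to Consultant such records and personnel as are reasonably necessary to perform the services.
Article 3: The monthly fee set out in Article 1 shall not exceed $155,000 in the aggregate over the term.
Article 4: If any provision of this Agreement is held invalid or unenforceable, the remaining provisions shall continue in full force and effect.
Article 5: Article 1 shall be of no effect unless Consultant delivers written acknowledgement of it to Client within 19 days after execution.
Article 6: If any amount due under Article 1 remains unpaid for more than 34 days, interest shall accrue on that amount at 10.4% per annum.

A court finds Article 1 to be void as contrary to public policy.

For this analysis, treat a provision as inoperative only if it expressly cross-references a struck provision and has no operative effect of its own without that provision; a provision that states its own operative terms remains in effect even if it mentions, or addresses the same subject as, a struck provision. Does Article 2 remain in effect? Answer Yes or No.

Yes

Article 1 is struck. Article 3 has no operative effect of its own apart from Article 1 and is therefore inoperative. Article 5 operates only by reference to Article 1, so it falls with Article 1. Article 6 does nothing except set the default interest on the monthly fee by reference to Article 1; with Article 1 gone it has no independent effect and is inoperative. Under the severability clause in Article 4, the remaining provisions continue in force. That leaves Article 2 and Article 4 in effect. Article 2 is among the surviving provisions, so the answer is yes.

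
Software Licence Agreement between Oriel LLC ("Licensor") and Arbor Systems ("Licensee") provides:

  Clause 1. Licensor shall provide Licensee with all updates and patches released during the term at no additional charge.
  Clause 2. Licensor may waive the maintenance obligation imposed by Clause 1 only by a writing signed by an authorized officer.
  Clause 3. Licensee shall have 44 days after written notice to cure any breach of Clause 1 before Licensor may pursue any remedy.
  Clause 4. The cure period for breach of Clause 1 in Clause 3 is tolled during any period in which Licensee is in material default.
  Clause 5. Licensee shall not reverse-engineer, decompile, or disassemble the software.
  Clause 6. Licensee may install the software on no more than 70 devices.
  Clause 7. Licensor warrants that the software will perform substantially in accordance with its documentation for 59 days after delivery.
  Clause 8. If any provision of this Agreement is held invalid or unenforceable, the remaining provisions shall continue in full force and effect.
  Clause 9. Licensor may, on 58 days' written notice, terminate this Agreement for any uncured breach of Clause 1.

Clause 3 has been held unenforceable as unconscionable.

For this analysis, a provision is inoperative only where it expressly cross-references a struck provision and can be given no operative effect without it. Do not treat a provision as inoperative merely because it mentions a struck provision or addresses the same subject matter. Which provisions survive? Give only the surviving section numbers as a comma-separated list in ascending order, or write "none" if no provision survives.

1, 2, 5, 6, 7, 8, 9

Clause 3 is struck. Clause 4 does nothing except set the tolling of the cure period for breach of Clause 1 by reference to Clause 3; with Clause 3 gone it has no independent effect and is inoperative. Under the severability clause in Clause 8, the remaining provisions continue in force. The provisions still in force are Clause 1, Clause 2, Clause 5, Clause 6, Clause 7, Clause 8, and Clause 9.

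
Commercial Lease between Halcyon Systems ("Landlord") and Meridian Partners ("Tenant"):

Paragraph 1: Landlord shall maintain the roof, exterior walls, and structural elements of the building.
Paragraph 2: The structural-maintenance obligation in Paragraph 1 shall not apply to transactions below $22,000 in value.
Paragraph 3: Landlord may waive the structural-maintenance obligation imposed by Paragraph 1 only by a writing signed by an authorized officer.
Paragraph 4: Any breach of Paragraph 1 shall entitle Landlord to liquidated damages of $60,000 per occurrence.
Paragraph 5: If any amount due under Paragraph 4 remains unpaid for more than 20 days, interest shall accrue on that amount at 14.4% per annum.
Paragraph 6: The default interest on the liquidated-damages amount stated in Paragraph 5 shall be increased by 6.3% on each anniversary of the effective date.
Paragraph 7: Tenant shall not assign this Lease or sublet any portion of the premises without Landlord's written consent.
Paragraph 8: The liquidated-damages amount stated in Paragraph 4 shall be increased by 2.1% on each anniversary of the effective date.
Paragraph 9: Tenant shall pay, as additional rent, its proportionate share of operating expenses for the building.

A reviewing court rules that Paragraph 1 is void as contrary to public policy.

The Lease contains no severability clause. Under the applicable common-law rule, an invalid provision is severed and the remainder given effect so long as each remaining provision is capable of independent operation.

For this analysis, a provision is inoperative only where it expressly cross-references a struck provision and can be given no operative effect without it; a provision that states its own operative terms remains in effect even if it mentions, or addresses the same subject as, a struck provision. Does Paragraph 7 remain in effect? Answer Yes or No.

Paragraph 1 is struck. Paragraph 2 has no operative effect of its own apart from Paragraph 1 and is therefore inoperative. Paragraph 3 merely fixes the waiver condition for Paragraph 1; with Paragraph 1 gone it has nothing to operate on and falls away. Paragraph 4 does nothing except set the liquidated-damages amount by reference to Paragraph 1; with Paragraph 1 gone it has no independent effect and is inoperative. Paragraph 5 has no operative effect of its own apart from Paragraph 4 and is therefore inoperative. The whole of Paragraph 8 is the escalation of the liquidated-damages amount, defined by reference to Paragraph 4, so Paragraph 8 cannot stand once Paragraph 4 is removed. The whole of Paragraph 6 is the escalation of the default interest on the liquidated-damages amount, defined by reference to Paragraph 5, so Paragraph 6 cannot stand once Paragraph 5 is removed. Under the stated default rule, only provisions that cannot operate independently fall away; the rest are enforced. That leaves Paragraph 7 and Paragraph 9 in effect. Paragraph 7 is among the surviving provisions, so the answer is yes.

Yes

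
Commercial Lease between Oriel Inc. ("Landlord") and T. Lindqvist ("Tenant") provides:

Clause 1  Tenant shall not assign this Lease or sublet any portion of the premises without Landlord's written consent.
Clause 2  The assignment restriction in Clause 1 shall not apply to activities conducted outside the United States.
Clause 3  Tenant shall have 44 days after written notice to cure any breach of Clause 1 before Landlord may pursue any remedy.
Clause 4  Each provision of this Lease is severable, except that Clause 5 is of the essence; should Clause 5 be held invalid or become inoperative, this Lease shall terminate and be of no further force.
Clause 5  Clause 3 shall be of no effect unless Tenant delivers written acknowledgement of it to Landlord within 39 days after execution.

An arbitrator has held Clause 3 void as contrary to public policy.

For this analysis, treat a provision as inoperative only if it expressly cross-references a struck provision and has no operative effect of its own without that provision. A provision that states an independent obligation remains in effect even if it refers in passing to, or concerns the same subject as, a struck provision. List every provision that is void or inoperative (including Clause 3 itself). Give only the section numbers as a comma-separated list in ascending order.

1, 2, 3, 4, 5

Clause 3 is struck. The only function of Clause 5 is the acknowledgement condition for Clause 3, so it cannot stand once Clause 3 is removed. Clause 4 makes Clause 5 an essential term, and Clause 5 has been rendered inoperative by the cascade; under Clause 4, the entire Lease is therefore void. No provision of the Lease survives.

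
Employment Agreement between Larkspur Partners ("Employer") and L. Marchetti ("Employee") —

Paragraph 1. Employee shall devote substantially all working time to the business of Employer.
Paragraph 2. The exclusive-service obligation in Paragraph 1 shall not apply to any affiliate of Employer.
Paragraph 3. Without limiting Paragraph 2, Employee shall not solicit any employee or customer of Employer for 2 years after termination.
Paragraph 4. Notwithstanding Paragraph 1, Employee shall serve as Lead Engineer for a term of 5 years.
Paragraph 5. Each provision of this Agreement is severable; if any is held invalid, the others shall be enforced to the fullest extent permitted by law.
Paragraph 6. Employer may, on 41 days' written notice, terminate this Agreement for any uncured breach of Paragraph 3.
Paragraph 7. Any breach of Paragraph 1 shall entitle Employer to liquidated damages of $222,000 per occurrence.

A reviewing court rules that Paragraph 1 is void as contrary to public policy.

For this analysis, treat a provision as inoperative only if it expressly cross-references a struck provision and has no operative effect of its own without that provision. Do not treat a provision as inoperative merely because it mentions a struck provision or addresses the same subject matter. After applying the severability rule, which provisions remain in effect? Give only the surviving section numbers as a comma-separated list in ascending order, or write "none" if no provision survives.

Paragraph 1 is struck. Paragraph 2 does nothing except set the carve-out from the exclusive-service obligation by reference to Paragraph 1; with Paragraph 1 gone it has no independent effect and is inoperative. Paragraph 7 operates only by reference to Paragraph 1, so it falls with Paragraph 1. Paragraph 3 mentions Paragraph 2 but its own obligation stands independently of Paragraph 2, so Paragraph 3 is not affected. Although Paragraph 4 refers to Paragraph 1, its operative terms do not depend on Paragraph 1, so it remains in effect. Paragraph 5 is a severability clause and preserves every provision that can still be given independent effect. The provisions still in force are Paragraph 3, Paragraph 4, Paragraph 5, and Paragraph 6.

3, 4, 5, 6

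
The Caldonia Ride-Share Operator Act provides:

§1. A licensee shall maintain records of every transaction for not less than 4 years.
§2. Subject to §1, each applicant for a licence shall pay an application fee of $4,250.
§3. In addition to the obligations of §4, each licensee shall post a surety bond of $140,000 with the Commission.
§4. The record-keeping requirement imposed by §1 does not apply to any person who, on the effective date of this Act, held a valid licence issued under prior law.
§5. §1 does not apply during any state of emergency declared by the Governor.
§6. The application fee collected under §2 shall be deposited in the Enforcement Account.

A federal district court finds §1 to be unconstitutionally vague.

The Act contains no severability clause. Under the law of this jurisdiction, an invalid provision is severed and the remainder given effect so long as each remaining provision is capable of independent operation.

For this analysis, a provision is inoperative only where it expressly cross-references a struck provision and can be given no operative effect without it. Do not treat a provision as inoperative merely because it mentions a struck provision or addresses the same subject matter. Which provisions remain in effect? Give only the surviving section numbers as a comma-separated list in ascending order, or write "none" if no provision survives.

§1 is struck. The only function of §4 is the grandfather exemption from §1, so it cannot stand once §1 is removed. §5 operates only by reference to §1, so it falls with §1. Although §2 refers to §1, its operative terms do not depend on §1, so it remains in effect. Although §3 refers to §4, its operative terms do not depend on §4, so it remains in effect. With no severability clause, the stated default rule severs what cannot stand and enforces each remaining provision that can operate on its own. The provisions still in force are §2, §3, and §6.

2, 3, 6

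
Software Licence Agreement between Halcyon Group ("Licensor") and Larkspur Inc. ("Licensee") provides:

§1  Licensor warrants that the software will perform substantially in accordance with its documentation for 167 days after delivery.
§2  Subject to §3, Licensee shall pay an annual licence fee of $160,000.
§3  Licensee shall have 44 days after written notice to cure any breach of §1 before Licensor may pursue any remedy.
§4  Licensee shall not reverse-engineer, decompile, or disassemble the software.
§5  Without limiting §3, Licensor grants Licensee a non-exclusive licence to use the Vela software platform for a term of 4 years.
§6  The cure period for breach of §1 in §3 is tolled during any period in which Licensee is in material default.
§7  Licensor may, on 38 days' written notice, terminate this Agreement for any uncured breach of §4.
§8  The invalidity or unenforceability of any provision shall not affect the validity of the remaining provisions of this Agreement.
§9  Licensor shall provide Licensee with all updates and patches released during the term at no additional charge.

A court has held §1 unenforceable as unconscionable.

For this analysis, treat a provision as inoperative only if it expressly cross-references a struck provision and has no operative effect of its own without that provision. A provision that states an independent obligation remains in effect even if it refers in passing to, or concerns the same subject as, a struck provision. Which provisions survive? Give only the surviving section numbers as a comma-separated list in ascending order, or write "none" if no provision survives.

2, 4, 5, 7, 8, 9

§1 is struck. §3 has no operative effect of its own apart from §1 and is therefore inoperative. §6 has no operative effect of its own apart from §3 and is therefore inoperative. §5 mentions §3 but its own obligation stands independently of §3, so §5 is not affected. Although §2 refers to §3, its operative terms do not depend on §3, so it remains in effect. Under the severability clause in §8, the remaining provisions continue in force. The provisions still in force are §2, §4, §5, §7, §8, and §9.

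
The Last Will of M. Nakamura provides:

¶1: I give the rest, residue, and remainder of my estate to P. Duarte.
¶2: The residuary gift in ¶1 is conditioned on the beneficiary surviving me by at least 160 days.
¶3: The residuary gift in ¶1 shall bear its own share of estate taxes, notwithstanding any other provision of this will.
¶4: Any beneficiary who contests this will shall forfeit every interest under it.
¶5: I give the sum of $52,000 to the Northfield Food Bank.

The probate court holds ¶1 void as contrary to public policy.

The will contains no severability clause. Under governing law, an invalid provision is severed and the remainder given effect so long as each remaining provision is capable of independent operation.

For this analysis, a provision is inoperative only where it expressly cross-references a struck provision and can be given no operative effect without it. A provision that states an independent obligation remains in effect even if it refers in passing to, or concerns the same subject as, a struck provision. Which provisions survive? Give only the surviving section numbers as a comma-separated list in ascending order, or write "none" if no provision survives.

4, 5

¶1 is struck. The only function of ¶2 is the survivorship condition on ¶1, so it cannot stand once ¶1 is removed. ¶3 operates only by reference to ¶1, so it falls with ¶1. With no severability clause, the stated default rule severs what cannot stand and enforces each remaining provision that can operate on its own. ¶4 and ¶5 remain in effect.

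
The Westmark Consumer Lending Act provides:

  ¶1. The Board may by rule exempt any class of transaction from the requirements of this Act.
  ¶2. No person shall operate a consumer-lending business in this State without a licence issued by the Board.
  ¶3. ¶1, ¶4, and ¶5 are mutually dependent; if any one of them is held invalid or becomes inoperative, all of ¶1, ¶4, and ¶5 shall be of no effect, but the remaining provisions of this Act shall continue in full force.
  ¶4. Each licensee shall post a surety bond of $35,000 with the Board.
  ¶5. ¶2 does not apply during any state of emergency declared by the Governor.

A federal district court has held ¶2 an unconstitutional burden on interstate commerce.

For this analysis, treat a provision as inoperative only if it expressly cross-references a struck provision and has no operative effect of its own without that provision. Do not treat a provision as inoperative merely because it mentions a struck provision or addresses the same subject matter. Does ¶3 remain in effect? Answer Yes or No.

Yes

¶2 is struck. ¶5 merely fixes the emergency suspension of ¶2; with ¶2 gone it has nothing to operate on and falls away. ¶3 declares ¶1, ¶4, and ¶5 mutually dependent; since one of them has fallen, all of them are of no effect. That brings down ¶1 and ¶4 as well. The remainder continues in force under ¶3. Only ¶3 remains in effect. ¶3 is among the surviving provisions, so the answer is yes.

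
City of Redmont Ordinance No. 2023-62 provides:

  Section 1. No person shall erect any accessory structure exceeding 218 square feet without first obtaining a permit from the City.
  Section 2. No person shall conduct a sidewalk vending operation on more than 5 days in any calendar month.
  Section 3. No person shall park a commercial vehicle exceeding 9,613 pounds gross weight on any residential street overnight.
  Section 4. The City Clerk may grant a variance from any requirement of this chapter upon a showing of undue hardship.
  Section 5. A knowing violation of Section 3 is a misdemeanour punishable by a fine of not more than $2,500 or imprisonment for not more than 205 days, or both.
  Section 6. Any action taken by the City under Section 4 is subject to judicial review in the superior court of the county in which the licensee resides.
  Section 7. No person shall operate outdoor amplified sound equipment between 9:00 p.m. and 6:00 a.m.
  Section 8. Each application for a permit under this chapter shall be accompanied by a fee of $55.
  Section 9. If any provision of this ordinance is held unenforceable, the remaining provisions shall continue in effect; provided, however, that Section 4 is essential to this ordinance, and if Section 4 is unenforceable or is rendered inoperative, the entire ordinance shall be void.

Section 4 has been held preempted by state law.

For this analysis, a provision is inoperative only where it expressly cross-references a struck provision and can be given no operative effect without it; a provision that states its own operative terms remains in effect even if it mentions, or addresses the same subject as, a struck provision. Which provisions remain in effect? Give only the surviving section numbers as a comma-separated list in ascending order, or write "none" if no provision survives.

none

Section 4 is struck. Section 6 merely fixes the judicial-review right for Section 4; with Section 4 gone it has nothing to operate on and falls away. Section 9 makes Section 4 an essential term, and Section 4 is the provision held invalid; under Section 9, the entire ordinance is therefore void. No provision of the ordinance survives.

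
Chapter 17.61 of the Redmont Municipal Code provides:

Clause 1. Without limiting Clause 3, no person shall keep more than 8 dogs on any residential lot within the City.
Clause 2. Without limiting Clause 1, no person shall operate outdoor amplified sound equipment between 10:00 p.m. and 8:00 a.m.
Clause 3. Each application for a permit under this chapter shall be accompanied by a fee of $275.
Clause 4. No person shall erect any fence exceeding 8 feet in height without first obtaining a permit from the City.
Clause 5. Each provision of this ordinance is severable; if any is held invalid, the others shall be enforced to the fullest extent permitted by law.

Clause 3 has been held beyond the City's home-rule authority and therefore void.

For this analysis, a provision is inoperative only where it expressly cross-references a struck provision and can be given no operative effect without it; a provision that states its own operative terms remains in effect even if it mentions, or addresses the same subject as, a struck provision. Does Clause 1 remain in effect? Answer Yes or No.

Clause 3 is struck. Although Clause 1 refers to Clause 3, its operative terms do not depend on Clause 3, so it remains in effect. No other provision's operative terms depend on Clause 3. Under the severability clause in Clause 5, the remaining provisions continue in force. Clause 1, Clause 2, Clause 4, and Clause 5 remain in effect. Clause 1 is among the surviving provisions, so the answer is yes.

Yes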